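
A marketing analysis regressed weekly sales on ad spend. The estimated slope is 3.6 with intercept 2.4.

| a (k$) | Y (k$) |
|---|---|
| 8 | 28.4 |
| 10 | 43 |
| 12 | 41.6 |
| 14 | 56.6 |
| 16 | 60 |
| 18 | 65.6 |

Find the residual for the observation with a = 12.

Ŷ = 2.4 + 3.6·12 = 45.6
e = 41.6 − 45.6 = -4

e = -4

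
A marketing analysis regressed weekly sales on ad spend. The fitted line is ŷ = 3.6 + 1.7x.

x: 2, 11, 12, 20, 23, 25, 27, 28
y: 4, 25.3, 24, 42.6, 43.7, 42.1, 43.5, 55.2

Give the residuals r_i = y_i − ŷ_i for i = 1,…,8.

-3, 3, 0, 5, 1, -4, -6, 4

x=2: ŷ = 3.6 + 1.7·2 = 7; r = 4 − 7 = -3
x=11: ŷ = 3.6 + 1.7·11 = 22.3; r = 25.3 − 22.3 = 3
x=12: ŷ = 3.6 + 1.7·12 = 24; r = 24 − 24 = 0
x=20: ŷ = 3.6 + 1.7·20 = 37.6; r = 42.6 − 37.6 = 5
x=23: ŷ = 3.6 + 1.7·23 = 42.7; r = 43.7 − 42.7 = 1
x=25: ŷ = 3.6 + 1.7·25 = 46.1; r = 42.1 − 46.1 = -4
x=27: ŷ = 3.6 + 1.7·27 = 49.5; r = 43.5 − 49.5 = -6
x=28: ŷ = 3.6 + 1.7·28 = 51.2; r = 55.2 − 51.2 = 4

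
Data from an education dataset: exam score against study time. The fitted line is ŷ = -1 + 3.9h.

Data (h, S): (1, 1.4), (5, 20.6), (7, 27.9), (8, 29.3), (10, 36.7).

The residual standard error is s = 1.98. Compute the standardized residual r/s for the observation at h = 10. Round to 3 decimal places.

-0.657

ŷ = -1 + 3.9·10 = 38
r = 36.7 − 38 = -1.3
r/s = -1.3 / 1.98 = -0.657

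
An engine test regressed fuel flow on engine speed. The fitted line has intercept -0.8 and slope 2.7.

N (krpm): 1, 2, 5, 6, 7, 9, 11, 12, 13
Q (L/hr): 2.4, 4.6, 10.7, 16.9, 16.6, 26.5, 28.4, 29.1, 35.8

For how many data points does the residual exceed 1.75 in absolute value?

N=1: Q̂ = -0.8 + 2.7·1 = 1.9; r = 2.4 − 1.9 = 0.5
N=2: Q̂ = -0.8 + 2.7·2 = 4.6; r = 4.6 − 4.6 = 0
N=5: Q̂ = -0.8 + 2.7·5 = 12.7; r = 10.7 − 12.7 = -2
N=6: Q̂ = -0.8 + 2.7·6 = 15.4; r = 16.9 − 15.4 = 1.5
N=7: Q̂ = -0.8 + 2.7·7 = 18.1; r = 16.6 − 18.1 = -1.5
N=9: Q̂ = -0.8 + 2.7·9 = 23.5; r = 26.5 − 23.5 = 3
N=11: Q̂ = -0.8 + 2.7·11 = 28.9; r = 28.4 − 28.9 = -0.5
N=12: Q̂ = -0.8 + 2.7·12 = 31.6; r = 29.1 − 31.6 = -2.5
N=13: Q̂ = -0.8 + 2.7·13 = 34.3; r = 35.8 − 34.3 = 1.5
|r| > 1.75: N=5 (|r|=2), N=9 (|r|=3), N=12 (|r|=2.5) → 3

3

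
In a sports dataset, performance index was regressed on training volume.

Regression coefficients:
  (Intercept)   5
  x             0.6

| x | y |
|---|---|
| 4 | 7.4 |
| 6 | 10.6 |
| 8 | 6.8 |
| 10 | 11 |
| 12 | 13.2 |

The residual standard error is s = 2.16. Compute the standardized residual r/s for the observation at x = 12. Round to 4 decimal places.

ŷ = 5 + 0.6·12 = 12.2
r = 13.2 − 12.2 = 1
r/s = 1 / 2.16 = 0.4630

0.4630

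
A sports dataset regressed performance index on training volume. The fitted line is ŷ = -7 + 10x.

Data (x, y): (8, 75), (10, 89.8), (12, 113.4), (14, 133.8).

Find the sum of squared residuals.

SSE = 15.04

x=8: ŷ = -7 + 10·8 = 73; e = 75 − 73 = 2
x=10: ŷ = -7 + 10·10 = 93; e = 89.8 − 93 = -3.2
x=12: ŷ = -7 + 10·12 = 113; e = 113.4 − 113 = 0.4
x=14: ŷ = -7 + 10·14 = 133; e = 133.8 − 133 = 0.8
SSE = 4 + 10.24 + 0.16 + 0.64 = 15.04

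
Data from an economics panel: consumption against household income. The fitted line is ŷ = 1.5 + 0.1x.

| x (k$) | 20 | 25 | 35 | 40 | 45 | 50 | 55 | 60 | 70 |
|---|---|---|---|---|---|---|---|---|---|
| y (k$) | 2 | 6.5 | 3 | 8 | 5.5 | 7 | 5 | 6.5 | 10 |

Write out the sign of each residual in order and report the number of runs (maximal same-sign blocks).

8 runs

x=20: ŷ = 1.5 + 0.1·20 = 3.5; e = 2 − 3.5 = -1.5
x=25: ŷ = 1.5 + 0.1·25 = 4; e = 6.5 − 4 = 2.5
x=35: ŷ = 1.5 + 0.1·35 = 5; e = 3 − 5 = -2
x=40: ŷ = 1.5 + 0.1·40 = 5.5; e = 8 − 5.5 = 2.5
x=45: ŷ = 1.5 + 0.1·45 = 6; e = 5.5 − 6 = -0.5
x=50: ŷ = 1.5 + 0.1·50 = 6.5; e = 7 − 6.5 = 0.5
x=55: ŷ = 1.5 + 0.1·55 = 7; e = 5 − 7 = -2
x=60: ŷ = 1.5 + 0.1·60 = 7.5; e = 6.5 − 7.5 = -1
x=70: ŷ = 1.5 + 0.1·70 = 8.5; e = 10 − 8.5 = 1.5
Signs: − + − + − + − − +
Runs: −×1, +×1, −×1, +×1, −×1, +×1, −×2, +×1 → 8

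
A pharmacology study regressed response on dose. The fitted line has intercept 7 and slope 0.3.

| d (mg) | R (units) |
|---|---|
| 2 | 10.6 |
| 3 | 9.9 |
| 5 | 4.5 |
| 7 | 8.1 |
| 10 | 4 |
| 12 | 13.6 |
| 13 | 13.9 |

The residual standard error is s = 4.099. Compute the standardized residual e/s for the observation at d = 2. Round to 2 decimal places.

0.73

ŷ = 7 + 0.3·2 = 7.6
e = 10.6 − 7.6 = 3
e/s = 3 / 4.099 = 0.73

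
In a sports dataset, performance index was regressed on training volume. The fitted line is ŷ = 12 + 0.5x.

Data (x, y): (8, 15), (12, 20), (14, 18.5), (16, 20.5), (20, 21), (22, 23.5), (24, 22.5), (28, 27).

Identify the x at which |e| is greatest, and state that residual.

x=8: ŷ = 12 + 0.5·8 = 16; e = 15 − 16 = -1
x=12: ŷ = 12 + 0.5·12 = 18; e = 20 − 18 = 2
x=14: ŷ = 12 + 0.5·14 = 19; e = 18.5 − 19 = -0.5
x=16: ŷ = 12 + 0.5·16 = 20; e = 20.5 − 20 = 0.5
x=20: ŷ = 12 + 0.5·20 = 22; e = 21 − 22 = -1
x=22: ŷ = 12 + 0.5·22 = 23; e = 23.5 − 23 = 0.5
x=24: ŷ = 12 + 0.5·24 = 24; e = 22.5 − 24 = -1.5
x=28: ŷ = 12 + 0.5·28 = 26; e = 27 − 26 = 1
Largest |e| is 2 at x = 12, residual 2.

x = 12, e = 2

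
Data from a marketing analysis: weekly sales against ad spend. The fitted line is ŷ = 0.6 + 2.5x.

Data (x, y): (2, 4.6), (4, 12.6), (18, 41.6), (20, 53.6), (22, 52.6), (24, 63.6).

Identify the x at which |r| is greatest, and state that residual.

x = 18, r = -4

x=2: ŷ = 0.6 + 2.5·2 = 5.6; r = 4.6 − 5.6 = -1
x=4: ŷ = 0.6 + 2.5·4 = 10.6; r = 12.6 − 10.6 = 2
x=18: ŷ = 0.6 + 2.5·18 = 45.6; r = 41.6 − 45.6 = -4
x=20: ŷ = 0.6 + 2.5·20 = 50.6; r = 53.6 − 50.6 = 3
x=22: ŷ = 0.6 + 2.5·22 = 55.6; r = 52.6 − 55.6 = -3
x=24: ŷ = 0.6 + 2.5·24 = 60.6; r = 63.6 − 60.6 = 3
Largest |r| is 4 at x = 18, residual -4.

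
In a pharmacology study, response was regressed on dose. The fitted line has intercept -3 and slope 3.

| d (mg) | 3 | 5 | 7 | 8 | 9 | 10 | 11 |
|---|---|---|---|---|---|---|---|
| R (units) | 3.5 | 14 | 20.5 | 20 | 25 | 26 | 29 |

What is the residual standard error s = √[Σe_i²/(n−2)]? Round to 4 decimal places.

d=3: ŷ = -3 + 3·3 = 6; e = 3.5 − 6 = -2.5
d=5: ŷ = -3 + 3·5 = 12; e = 14 − 12 = 2
d=7: ŷ = -3 + 3·7 = 18; e = 20.5 − 18 = 2.5
d=8: ŷ = -3 + 3·8 = 21; e = 20 − 21 = -1
d=9: ŷ = -3 + 3·9 = 24; e = 25 − 24 = 1
d=10: ŷ = -3 + 3·10 = 27; e = 26 − 27 = -1
d=11: ŷ = -3 + 3·11 = 30; e = 29 − 30 = -1
SSE = 6.25 + 4 + 6.25 + 1 + 1 + 1 + 1 = 20.5
s = √(20.5/5) = √4.1 ≈ 2.0248

s = 2.0248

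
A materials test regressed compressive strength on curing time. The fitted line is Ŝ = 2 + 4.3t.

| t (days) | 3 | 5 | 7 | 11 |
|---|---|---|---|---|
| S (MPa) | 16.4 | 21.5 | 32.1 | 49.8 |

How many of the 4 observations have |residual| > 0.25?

t=3: Ŝ = 2 + 4.3·3 = 14.9; r = 16.4 − 14.9 = 1.5
t=5: Ŝ = 2 + 4.3·5 = 23.5; r = 21.5 − 23.5 = -2
t=7: Ŝ = 2 + 4.3·7 = 32.1; r = 32.1 − 32.1 = 0
t=11: Ŝ = 2 + 4.3·11 = 49.3; r = 49.8 − 49.3 = 0.5
|r| > 0.25: t=3 (|r|=1.5), t=5 (|r|=2), t=11 (|r|=0.5) → 3

3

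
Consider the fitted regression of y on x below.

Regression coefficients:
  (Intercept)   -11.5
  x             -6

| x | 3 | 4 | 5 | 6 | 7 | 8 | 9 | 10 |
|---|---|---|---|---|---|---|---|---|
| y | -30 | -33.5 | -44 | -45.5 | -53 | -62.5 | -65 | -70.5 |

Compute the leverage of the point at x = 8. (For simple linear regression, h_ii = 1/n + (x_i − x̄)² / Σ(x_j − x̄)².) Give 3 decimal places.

x̄ = (3 + 4 + 5 + 6 + 7 + 8 + 9 + 10)/8 = 6.5
Σ(x − x̄)² = 12.25 + 6.25 + 2.25 + 0.25 + 0.25 + 2.25 + 6.25 + 12.25 = 42
h = 1/8 + (1.5)²/42 = 0.125 + 0.0535714 = 0.179

h = 0.179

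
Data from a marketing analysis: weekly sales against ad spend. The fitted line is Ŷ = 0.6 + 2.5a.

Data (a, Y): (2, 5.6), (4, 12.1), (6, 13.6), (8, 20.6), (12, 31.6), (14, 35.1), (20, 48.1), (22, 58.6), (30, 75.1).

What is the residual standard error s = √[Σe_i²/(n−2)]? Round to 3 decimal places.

s = 1.813

a=2: Ŷ = 0.6 + 2.5·2 = 5.6; e = 5.6 − 5.6 = 0
a=4: Ŷ = 0.6 + 2.5·4 = 10.6; e = 12.1 − 10.6 = 1.5
a=6: Ŷ = 0.6 + 2.5·6 = 15.6; e = 13.6 − 15.6 = -2
a=8: Ŷ = 0.6 + 2.5·8 = 20.6; e = 20.6 − 20.6 = 0
a=12: Ŷ = 0.6 + 2.5·12 = 30.6; e = 31.6 − 30.6 = 1
a=14: Ŷ = 0.6 + 2.5·14 = 35.6; e = 35.1 − 35.6 = -0.5
a=20: Ŷ = 0.6 + 2.5·20 = 50.6; e = 48.1 − 50.6 = -2.5
a=22: Ŷ = 0.6 + 2.5·22 = 55.6; e = 58.6 − 55.6 = 3
a=30: Ŷ = 0.6 + 2.5·30 = 75.6; e = 75.1 − 75.6 = -0.5
SSE = 0 + 2.25 + 4 + 0 + 1 + 0.25 + 6.25 + 9 + 0.25 = 23
s = √(23/7) = √3.28571 ≈ 1.813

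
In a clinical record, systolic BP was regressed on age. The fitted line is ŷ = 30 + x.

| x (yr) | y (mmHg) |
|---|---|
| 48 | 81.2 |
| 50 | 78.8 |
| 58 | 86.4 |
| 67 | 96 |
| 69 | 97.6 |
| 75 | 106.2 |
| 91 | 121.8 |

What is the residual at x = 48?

ŷ = 30 + 48 = 78
e = 81.2 − 78 = 3.2

e = 3.2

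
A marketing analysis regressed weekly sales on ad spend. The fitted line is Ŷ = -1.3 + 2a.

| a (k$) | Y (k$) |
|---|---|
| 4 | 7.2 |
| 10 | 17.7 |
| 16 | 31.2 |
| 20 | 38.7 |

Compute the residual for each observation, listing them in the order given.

0.5, -1, 0.5, 0

a=4: Ŷ = -1.3 + 2·4 = 6.7; r = 7.2 − 6.7 = 0.5
a=10: Ŷ = -1.3 + 2·10 = 18.7; r = 17.7 − 18.7 = -1
a=16: Ŷ = -1.3 + 2·16 = 30.7; r = 31.2 − 30.7 = 0.5
a=20: Ŷ = -1.3 + 2·20 = 38.7; r = 38.7 − 38.7 = 0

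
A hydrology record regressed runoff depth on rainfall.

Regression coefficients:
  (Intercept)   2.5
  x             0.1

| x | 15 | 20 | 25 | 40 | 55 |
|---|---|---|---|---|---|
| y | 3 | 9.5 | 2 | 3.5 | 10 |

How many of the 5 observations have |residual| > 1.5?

x=15: ŷ = 2.5 + 0.1·15 = 4; r = 3 − 4 = -1
x=20: ŷ = 2.5 + 0.1·20 = 4.5; r = 9.5 − 4.5 = 5
x=25: ŷ = 2.5 + 0.1·25 = 5; r = 2 − 5 = -3
x=40: ŷ = 2.5 + 0.1·40 = 6.5; r = 3.5 − 6.5 = -3
x=55: ŷ = 2.5 + 0.1·55 = 8; r = 10 − 8 = 2
|r| > 1.5: x=20 (|r|=5), x=25 (|r|=3), x=40 (|r|=3), x=55 (|r|=2) → 4

4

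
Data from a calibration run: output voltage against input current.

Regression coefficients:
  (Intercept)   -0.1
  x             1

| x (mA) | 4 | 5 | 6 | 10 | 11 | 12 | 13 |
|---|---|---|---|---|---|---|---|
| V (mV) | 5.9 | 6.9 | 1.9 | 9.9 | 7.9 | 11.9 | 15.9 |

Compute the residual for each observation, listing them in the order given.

x=4: V̂ = -0.1 + 4 = 3.9; r = 5.9 − 3.9 = 2
x=5: V̂ = -0.1 + 5 = 4.9; r = 6.9 − 4.9 = 2
x=6: V̂ = -0.1 + 6 = 5.9; r = 1.9 − 5.9 = -4
x=10: V̂ = -0.1 + 10 = 9.9; r = 9.9 − 9.9 = 0
x=11: V̂ = -0.1 + 11 = 10.9; r = 7.9 − 10.9 = -3
x=12: V̂ = -0.1 + 12 = 11.9; r = 11.9 − 11.9 = 0
x=13: V̂ = -0.1 + 13 = 12.9; r = 15.9 − 12.9 = 3

2, 2, -4, 0, -3, 0, 3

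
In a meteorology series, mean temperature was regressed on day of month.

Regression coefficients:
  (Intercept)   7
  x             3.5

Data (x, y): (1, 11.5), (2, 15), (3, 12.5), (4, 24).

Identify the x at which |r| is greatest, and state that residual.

x = 3, r = -5

x=1: ŷ = 7 + 3.5·1 = 10.5; r = 11.5 − 10.5 = 1
x=2: ŷ = 7 + 3.5·2 = 14; r = 15 − 14 = 1
x=3: ŷ = 7 + 3.5·3 = 17.5; r = 12.5 − 17.5 = -5
x=4: ŷ = 7 + 3.5·4 = 21; r = 24 − 21 = 3
Largest |r| is 5 at x = 3, residual -5.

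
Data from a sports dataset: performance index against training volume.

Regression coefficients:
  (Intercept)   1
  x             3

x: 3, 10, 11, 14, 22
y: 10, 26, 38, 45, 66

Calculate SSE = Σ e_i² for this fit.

SSE = 46

x=3: ŷ = 1 + 3·3 = 10; e = 10 − 10 = 0
x=10: ŷ = 1 + 3·10 = 31; e = 26 − 31 = -5
x=11: ŷ = 1 + 3·11 = 34; e = 38 − 34 = 4
x=14: ŷ = 1 + 3·14 = 43; e = 45 − 43 = 2
x=22: ŷ = 1 + 3·22 = 67; e = 66 − 67 = -1
SSE = 0 + 25 + 16 + 4 + 1 = 46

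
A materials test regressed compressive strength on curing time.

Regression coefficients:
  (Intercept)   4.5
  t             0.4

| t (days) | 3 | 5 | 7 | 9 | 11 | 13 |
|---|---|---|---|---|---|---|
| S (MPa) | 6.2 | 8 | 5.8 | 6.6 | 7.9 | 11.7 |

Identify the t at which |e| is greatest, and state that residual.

t = 13, e = 2

t=3: ŷ = 4.5 + 0.4·3 = 5.7; e = 6.2 − 5.7 = 0.5
t=5: ŷ = 4.5 + 0.4·5 = 6.5; e = 8 − 6.5 = 1.5
t=7: ŷ = 4.5 + 0.4·7 = 7.3; e = 5.8 − 7.3 = -1.5
t=9: ŷ = 4.5 + 0.4·9 = 8.1; e = 6.6 − 8.1 = -1.5
t=11: ŷ = 4.5 + 0.4·11 = 8.9; e = 7.9 − 8.9 = -1
t=13: ŷ = 4.5 + 0.4·13 = 9.7; e = 11.7 − 9.7 = 2
Largest |e| is 2 at t = 13, residual 2.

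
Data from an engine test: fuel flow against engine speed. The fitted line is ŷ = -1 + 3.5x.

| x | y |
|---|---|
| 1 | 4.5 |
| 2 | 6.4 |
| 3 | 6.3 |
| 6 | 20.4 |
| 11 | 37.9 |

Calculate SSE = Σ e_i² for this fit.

x=1: ŷ = -1 + 3.5·1 = 2.5; e = 4.5 − 2.5 = 2
x=2: ŷ = -1 + 3.5·2 = 6; e = 6.4 − 6 = 0.4
x=3: ŷ = -1 + 3.5·3 = 9.5; e = 6.3 − 9.5 = -3.2
x=6: ŷ = -1 + 3.5·6 = 20; e = 20.4 − 20 = 0.4
x=11: ŷ = -1 + 3.5·11 = 37.5; e = 37.9 − 37.5 = 0.4
SSE = 4 + 0.16 + 10.24 + 0.16 + 0.16 = 14.72

SSE = 14.72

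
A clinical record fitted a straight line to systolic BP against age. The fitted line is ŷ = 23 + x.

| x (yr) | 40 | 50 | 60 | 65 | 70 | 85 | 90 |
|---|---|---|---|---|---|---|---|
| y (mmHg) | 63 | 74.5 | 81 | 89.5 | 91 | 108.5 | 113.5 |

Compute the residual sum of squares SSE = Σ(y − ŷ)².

x=40: ŷ = 23 + 40 = 63; e = 63 − 63 = 0
x=50: ŷ = 23 + 50 = 73; e = 74.5 − 73 = 1.5
x=60: ŷ = 23 + 60 = 83; e = 81 − 83 = -2
x=65: ŷ = 23 + 65 = 88; e = 89.5 − 88 = 1.5
x=70: ŷ = 23 + 70 = 93; e = 91 − 93 = -2
x=85: ŷ = 23 + 85 = 108; e = 108.5 − 108 = 0.5
x=90: ŷ = 23 + 90 = 113; e = 113.5 − 113 = 0.5
SSE = 0 + 2.25 + 4 + 2.25 + 4 + 0.25 + 0.25 = 13

SSE = 13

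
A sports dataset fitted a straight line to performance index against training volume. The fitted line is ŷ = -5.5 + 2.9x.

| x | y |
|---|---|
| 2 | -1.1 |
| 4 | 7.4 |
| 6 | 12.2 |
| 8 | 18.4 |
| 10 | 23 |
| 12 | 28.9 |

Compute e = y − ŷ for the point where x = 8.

e = 0.7

ŷ = -5.5 + 2.9·8 = 17.7
e = 18.4 − 17.7 = 0.7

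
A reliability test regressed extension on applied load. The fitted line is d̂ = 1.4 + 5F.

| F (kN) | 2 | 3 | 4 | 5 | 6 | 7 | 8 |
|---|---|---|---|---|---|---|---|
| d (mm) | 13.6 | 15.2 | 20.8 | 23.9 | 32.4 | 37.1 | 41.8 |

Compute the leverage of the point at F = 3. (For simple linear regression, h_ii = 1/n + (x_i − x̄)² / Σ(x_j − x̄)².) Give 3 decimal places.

h = 0.286

F̄ = (2 + 3 + 4 + 5 + 6 + 7 + 8)/7 = 5
Σ(F − F̄)² = 9 + 4 + 1 + 0 + 1 + 4 + 9 = 28
h = 1/7 + (-2)²/28 = 0.142857 + 0.142857 = 0.286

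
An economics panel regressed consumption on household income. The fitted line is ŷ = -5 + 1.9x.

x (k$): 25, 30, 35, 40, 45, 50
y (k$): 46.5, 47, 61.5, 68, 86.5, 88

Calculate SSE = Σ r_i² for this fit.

x=25: ŷ = -5 + 1.9·25 = 42.5; r = 46.5 − 42.5 = 4
x=30: ŷ = -5 + 1.9·30 = 52; r = 47 − 52 = -5
x=35: ŷ = -5 + 1.9·35 = 61.5; r = 61.5 − 61.5 = 0
x=40: ŷ = -5 + 1.9·40 = 71; r = 68 − 71 = -3
x=45: ŷ = -5 + 1.9·45 = 80.5; r = 86.5 − 80.5 = 6
x=50: ŷ = -5 + 1.9·50 = 90; r = 88 − 90 = -2
SSE = 16 + 25 + 0 + 9 + 36 + 4 = 90

SSE = 90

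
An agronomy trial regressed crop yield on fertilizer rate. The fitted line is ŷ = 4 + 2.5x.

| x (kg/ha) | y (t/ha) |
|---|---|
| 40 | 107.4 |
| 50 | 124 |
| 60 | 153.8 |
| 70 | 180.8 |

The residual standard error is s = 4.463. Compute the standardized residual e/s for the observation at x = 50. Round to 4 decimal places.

-1.1203

ŷ = 4 + 2.5·50 = 129
e = 124 − 129 = -5
e/s = -5 / 4.463 = -1.1203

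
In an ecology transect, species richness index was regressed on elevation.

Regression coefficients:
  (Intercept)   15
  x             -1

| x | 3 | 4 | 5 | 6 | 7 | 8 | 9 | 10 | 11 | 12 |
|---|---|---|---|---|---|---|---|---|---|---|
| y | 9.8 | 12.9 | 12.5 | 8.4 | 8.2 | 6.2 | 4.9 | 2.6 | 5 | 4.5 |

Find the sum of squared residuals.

x=3: ŷ = 15 − 3 = 12; r = 9.8 − 12 = -2.2
x=4: ŷ = 15 − 4 = 11; r = 12.9 − 11 = 1.9
x=5: ŷ = 15 − 5 = 10; r = 12.5 − 10 = 2.5
x=6: ŷ = 15 − 6 = 9; r = 8.4 − 9 = -0.6
x=7: ŷ = 15 − 7 = 8; r = 8.2 − 8 = 0.2
x=8: ŷ = 15 − 8 = 7; r = 6.2 − 7 = -0.8
x=9: ŷ = 15 − 9 = 6; r = 4.9 − 6 = -1.1
x=10: ŷ = 15 − 10 = 5; r = 2.6 − 5 = -2.4
x=11: ŷ = 15 − 11 = 4; r = 5 − 4 = 1
x=12: ŷ = 15 − 12 = 3; r = 4.5 − 3 = 1.5
SSE = 4.84 + 3.61 + 6.25 + 0.36 + 0.04 + 0.64 + 1.21 + 5.76 + 1 + 2.25 = 25.96

SSE = 25.96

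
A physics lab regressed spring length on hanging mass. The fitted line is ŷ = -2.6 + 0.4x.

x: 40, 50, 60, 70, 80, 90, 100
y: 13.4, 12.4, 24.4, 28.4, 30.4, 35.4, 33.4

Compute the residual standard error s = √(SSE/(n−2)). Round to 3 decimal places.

x=40: ŷ = -2.6 + 0.4·40 = 13.4; r = 13.4 − 13.4 = 0
x=50: ŷ = -2.6 + 0.4·50 = 17.4; r = 12.4 − 17.4 = -5
x=60: ŷ = -2.6 + 0.4·60 = 21.4; r = 24.4 − 21.4 = 3
x=70: ŷ = -2.6 + 0.4·70 = 25.4; r = 28.4 − 25.4 = 3
x=80: ŷ = -2.6 + 0.4·80 = 29.4; r = 30.4 − 29.4 = 1
x=90: ŷ = -2.6 + 0.4·90 = 33.4; r = 35.4 − 33.4 = 2
x=100: ŷ = -2.6 + 0.4·100 = 37.4; r = 33.4 − 37.4 = -4
SSE = 0 + 25 + 9 + 9 + 1 + 4 + 16 = 64
s = √(64/5) = √12.8 ≈ 3.578

s = 3.578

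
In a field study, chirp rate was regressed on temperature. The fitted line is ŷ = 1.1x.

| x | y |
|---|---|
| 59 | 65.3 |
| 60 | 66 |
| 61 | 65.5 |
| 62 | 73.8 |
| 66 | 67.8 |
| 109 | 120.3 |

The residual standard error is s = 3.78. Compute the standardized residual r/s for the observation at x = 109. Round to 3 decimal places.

ŷ = 1.1·109 = 119.9
r = 120.3 − 119.9 = 0.4
r/s = 0.4 / 3.78 = 0.106

0.106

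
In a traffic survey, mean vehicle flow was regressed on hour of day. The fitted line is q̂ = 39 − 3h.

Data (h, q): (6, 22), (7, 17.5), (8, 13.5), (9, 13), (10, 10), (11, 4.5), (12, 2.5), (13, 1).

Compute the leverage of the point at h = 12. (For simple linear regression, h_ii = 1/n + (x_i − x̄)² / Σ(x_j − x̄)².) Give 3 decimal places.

h̄ = (6 + 7 + 8 + 9 + 10 + 11 + 12 + 13)/8 = 9.5
Σ(h − h̄)² = 12.25 + 6.25 + 2.25 + 0.25 + 0.25 + 2.25 + 6.25 + 12.25 = 42
h = 1/8 + (2.5)²/42 = 0.125 + 0.14881 = 0.274

h = 0.274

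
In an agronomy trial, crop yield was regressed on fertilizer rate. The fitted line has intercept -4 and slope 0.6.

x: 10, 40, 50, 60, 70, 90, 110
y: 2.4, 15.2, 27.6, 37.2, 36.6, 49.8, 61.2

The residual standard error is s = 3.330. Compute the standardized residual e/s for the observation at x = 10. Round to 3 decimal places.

ŷ = -4 + 0.6·10 = 2
e = 2.4 − 2 = 0.4
e/s = 0.4 / 3.330 = 0.120

0.120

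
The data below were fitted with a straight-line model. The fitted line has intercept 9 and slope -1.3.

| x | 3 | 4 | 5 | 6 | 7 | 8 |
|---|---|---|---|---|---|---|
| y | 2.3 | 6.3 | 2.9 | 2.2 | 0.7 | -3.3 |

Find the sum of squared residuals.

x=3: ŷ = 9 − 1.3·3 = 5.1; e = 2.3 − 5.1 = -2.8
x=4: ŷ = 9 − 1.3·4 = 3.8; e = 6.3 − 3.8 = 2.5
x=5: ŷ = 9 − 1.3·5 = 2.5; e = 2.9 − 2.5 = 0.4
x=6: ŷ = 9 − 1.3·6 = 1.2; e = 2.2 − 1.2 = 1
x=7: ŷ = 9 − 1.3·7 = -0.1; e = 0.7 − (-0.1) = 0.8
x=8: ŷ = 9 − 1.3·8 = -1.4; e = -3.3 − (-1.4) = -1.9
SSE = 7.84 + 6.25 + 0.16 + 1 + 0.64 + 3.61 = 19.5

SSE = 19.5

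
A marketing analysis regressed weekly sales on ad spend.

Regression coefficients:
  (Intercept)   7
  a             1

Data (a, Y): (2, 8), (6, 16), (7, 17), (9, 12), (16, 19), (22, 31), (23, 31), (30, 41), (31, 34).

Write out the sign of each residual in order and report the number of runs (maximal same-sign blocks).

5 runs

a=2: ŷ = 7 + 2 = 9; e = 8 − 9 = -1
a=6: ŷ = 7 + 6 = 13; e = 16 − 13 = 3
a=7: ŷ = 7 + 7 = 14; e = 17 − 14 = 3
a=9: ŷ = 7 + 9 = 16; e = 12 − 16 = -4
a=16: ŷ = 7 + 16 = 23; e = 19 − 23 = -4
a=22: ŷ = 7 + 22 = 29; e = 31 − 29 = 2
a=23: ŷ = 7 + 23 = 30; e = 31 − 30 = 1
a=30: ŷ = 7 + 30 = 37; e = 41 − 37 = 4
a=31: ŷ = 7 + 31 = 38; e = 34 − 38 = -4
Signs: − + + − − + + + −
Runs: −×1, +×2, −×2, +×3, −×1 → 5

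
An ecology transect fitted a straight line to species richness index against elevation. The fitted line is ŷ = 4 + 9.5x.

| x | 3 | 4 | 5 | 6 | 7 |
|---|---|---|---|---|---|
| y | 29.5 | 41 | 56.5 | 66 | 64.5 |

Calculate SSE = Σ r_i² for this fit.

x=3: ŷ = 4 + 9.5·3 = 32.5; r = 29.5 − 32.5 = -3
x=4: ŷ = 4 + 9.5·4 = 42; r = 41 − 42 = -1
x=5: ŷ = 4 + 9.5·5 = 51.5; r = 56.5 − 51.5 = 5
x=6: ŷ = 4 + 9.5·6 = 61; r = 66 − 61 = 5
x=7: ŷ = 4 + 9.5·7 = 70.5; r = 64.5 − 70.5 = -6
SSE = 9 + 1 + 25 + 25 + 36 = 96

SSE = 96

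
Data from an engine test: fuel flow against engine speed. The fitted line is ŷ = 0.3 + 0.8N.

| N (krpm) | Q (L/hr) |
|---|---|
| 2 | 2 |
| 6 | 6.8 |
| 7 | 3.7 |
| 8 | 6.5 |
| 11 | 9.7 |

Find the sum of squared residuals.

SSE = 8.14

N=2: ŷ = 0.3 + 0.8·2 = 1.9; r = 2 − 1.9 = 0.1
N=6: ŷ = 0.3 + 0.8·6 = 5.1; r = 6.8 − 5.1 = 1.7
N=7: ŷ = 0.3 + 0.8·7 = 5.9; r = 3.7 − 5.9 = -2.2
N=8: ŷ = 0.3 + 0.8·8 = 6.7; r = 6.5 − 6.7 = -0.2
N=11: ŷ = 0.3 + 0.8·11 = 9.1; r = 9.7 − 9.1 = 0.6
SSE = 0.01 + 2.89 + 4.84 + 0.04 + 0.36 = 8.14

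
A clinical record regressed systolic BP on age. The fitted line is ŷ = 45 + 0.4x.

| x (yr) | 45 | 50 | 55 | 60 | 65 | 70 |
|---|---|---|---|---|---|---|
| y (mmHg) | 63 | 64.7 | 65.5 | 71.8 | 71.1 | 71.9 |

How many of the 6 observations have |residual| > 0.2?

x=45: ŷ = 45 + 0.4·45 = 63; e = 63 − 63 = 0
x=50: ŷ = 45 + 0.4·50 = 65; e = 64.7 − 65 = -0.3
x=55: ŷ = 45 + 0.4·55 = 67; e = 65.5 − 67 = -1.5
x=60: ŷ = 45 + 0.4·60 = 69; e = 71.8 − 69 = 2.8
x=65: ŷ = 45 + 0.4·65 = 71; e = 71.1 − 71 = 0.1
x=70: ŷ = 45 + 0.4·70 = 73; e = 71.9 − 73 = -1.1
|e| > 0.2: x=50 (|e|=0.3), x=55 (|e|=1.5), x=60 (|e|=2.8), x=70 (|e|=1.1) → 4

4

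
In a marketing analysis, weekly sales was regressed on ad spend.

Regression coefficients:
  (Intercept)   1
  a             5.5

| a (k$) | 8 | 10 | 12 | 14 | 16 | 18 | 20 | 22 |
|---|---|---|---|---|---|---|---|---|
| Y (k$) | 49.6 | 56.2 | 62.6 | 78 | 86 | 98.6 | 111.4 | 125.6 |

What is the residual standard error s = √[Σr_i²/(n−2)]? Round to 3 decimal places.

a=8: ŷ = 1 + 5.5·8 = 45; r = 49.6 − 45 = 4.6
a=10: ŷ = 1 + 5.5·10 = 56; r = 56.2 − 56 = 0.2
a=12: ŷ = 1 + 5.5·12 = 67; r = 62.6 − 67 = -4.4
a=14: ŷ = 1 + 5.5·14 = 78; r = 78 − 78 = 0
a=16: ŷ = 1 + 5.5·16 = 89; r = 86 − 89 = -3
a=18: ŷ = 1 + 5.5·18 = 100; r = 98.6 − 100 = -1.4
a=20: ŷ = 1 + 5.5·20 = 111; r = 111.4 − 111 = 0.4
a=22: ŷ = 1 + 5.5·22 = 122; r = 125.6 − 122 = 3.6
SSE = 21.16 + 0.04 + 19.36 + 0 + 9 + 1.96 + 0.16 + 12.96 = 64.64
s = √(64.64/6) = √10.7733 ≈ 3.282

s = 3.282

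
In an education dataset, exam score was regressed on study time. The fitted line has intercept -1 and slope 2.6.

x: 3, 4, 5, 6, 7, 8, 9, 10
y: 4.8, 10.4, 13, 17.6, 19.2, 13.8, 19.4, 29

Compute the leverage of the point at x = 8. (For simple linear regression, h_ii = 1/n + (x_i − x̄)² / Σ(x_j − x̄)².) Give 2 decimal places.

h = 0.18

x̄ = (3 + 4 + 5 + 6 + 7 + 8 + 9 + 10)/8 = 6.5
Σ(x − x̄)² = 12.25 + 6.25 + 2.25 + 0.25 + 0.25 + 2.25 + 6.25 + 12.25 = 42
h = 1/8 + (1.5)²/42 = 0.125 + 0.0535714 = 0.18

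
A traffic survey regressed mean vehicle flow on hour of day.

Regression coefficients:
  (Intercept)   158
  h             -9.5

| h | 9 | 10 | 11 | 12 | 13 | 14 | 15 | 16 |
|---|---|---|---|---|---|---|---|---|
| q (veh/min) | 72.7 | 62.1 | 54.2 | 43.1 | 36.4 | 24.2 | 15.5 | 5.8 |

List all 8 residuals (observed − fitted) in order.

0.2, -0.9, 0.7, -0.9, 1.9, -0.8, 0, -0.2

h=9: ŷ = 158 − 9.5·9 = 72.5; e = 72.7 − 72.5 = 0.2
h=10: ŷ = 158 − 9.5·10 = 63; e = 62.1 − 63 = -0.9
h=11: ŷ = 158 − 9.5·11 = 53.5; e = 54.2 − 53.5 = 0.7
h=12: ŷ = 158 − 9.5·12 = 44; e = 43.1 − 44 = -0.9
h=13: ŷ = 158 − 9.5·13 = 34.5; e = 36.4 − 34.5 = 1.9
h=14: ŷ = 158 − 9.5·14 = 25; e = 24.2 − 25 = -0.8
h=15: ŷ = 158 − 9.5·15 = 15.5; e = 15.5 − 15.5 = 0
h=16: ŷ = 158 − 9.5·16 = 6; e = 5.8 − 6 = -0.2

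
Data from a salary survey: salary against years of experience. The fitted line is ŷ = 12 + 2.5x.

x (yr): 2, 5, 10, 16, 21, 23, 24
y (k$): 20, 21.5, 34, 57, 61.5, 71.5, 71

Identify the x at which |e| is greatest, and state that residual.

x = 16, e = 5

x=2: ŷ = 12 + 2.5·2 = 17; e = 20 − 17 = 3
x=5: ŷ = 12 + 2.5·5 = 24.5; e = 21.5 − 24.5 = -3
x=10: ŷ = 12 + 2.5·10 = 37; e = 34 − 37 = -3
x=16: ŷ = 12 + 2.5·16 = 52; e = 57 − 52 = 5
x=21: ŷ = 12 + 2.5·21 = 64.5; e = 61.5 − 64.5 = -3
x=23: ŷ = 12 + 2.5·23 = 69.5; e = 71.5 − 69.5 = 2
x=24: ŷ = 12 + 2.5·24 = 72; e = 71 − 72 = -1
Largest |e| is 5 at x = 16, residual 5.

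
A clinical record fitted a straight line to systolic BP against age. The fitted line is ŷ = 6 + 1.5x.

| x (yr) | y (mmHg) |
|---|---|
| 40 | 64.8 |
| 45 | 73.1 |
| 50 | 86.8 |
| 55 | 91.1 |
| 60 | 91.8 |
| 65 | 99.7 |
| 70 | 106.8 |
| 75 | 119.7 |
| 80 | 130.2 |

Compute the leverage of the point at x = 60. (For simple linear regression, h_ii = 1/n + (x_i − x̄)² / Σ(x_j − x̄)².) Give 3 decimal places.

h = 0.111

x̄ = (40 + 45 + 50 + 55 + 60 + 65 + 70 + 75 + 80)/9 = 60
Σ(x − x̄)² = 400 + 225 + 100 + 25 + 0 + 25 + 100 + 225 + 400 = 1500
h = 1/9 + (0)²/1500 = 0.111111 + 0 = 0.111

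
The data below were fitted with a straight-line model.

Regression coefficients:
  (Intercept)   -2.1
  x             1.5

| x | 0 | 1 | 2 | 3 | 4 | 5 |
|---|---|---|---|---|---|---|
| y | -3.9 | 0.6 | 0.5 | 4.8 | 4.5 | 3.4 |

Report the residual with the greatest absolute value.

x=0: ŷ = -2.1 + 1.5·0 = -2.1; e = -3.9 − (-2.1) = -1.8
x=1: ŷ = -2.1 + 1.5·1 = -0.6; e = 0.6 − (-0.6) = 1.2
x=2: ŷ = -2.1 + 1.5·2 = 0.9; e = 0.5 − 0.9 = -0.4
x=3: ŷ = -2.1 + 1.5·3 = 2.4; e = 4.8 − 2.4 = 2.4
x=4: ŷ = -2.1 + 1.5·4 = 3.9; e = 4.5 − 3.9 = 0.6
x=5: ŷ = -2.1 + 1.5·5 = 5.4; e = 3.4 − 5.4 = -2
Largest |e| is 2.4 at x = 3, residual 2.4.

e = 2.4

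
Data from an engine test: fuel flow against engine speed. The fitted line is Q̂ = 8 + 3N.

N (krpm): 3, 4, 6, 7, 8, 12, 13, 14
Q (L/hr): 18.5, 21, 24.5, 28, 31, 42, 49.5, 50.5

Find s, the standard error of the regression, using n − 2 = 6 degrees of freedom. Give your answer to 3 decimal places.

N=3: Q̂ = 8 + 3·3 = 17; r = 18.5 − 17 = 1.5
N=4: Q̂ = 8 + 3·4 = 20; r = 21 − 20 = 1
N=6: Q̂ = 8 + 3·6 = 26; r = 24.5 − 26 = -1.5
N=7: Q̂ = 8 + 3·7 = 29; r = 28 − 29 = -1
N=8: Q̂ = 8 + 3·8 = 32; r = 31 − 32 = -1
N=12: Q̂ = 8 + 3·12 = 44; r = 42 − 44 = -2
N=13: Q̂ = 8 + 3·13 = 47; r = 49.5 − 47 = 2.5
N=14: Q̂ = 8 + 3·14 = 50; r = 50.5 − 50 = 0.5
SSE = 2.25 + 1 + 2.25 + 1 + 1 + 4 + 6.25 + 0.25 = 18
s = √(18/6) = √3 ≈ 1.732

s = 1.732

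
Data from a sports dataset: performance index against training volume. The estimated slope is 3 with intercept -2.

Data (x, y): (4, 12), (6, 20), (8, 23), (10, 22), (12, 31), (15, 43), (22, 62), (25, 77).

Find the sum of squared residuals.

x=4: ŷ = -2 + 3·4 = 10; r = 12 − 10 = 2
x=6: ŷ = -2 + 3·6 = 16; r = 20 − 16 = 4
x=8: ŷ = -2 + 3·8 = 22; r = 23 − 22 = 1
x=10: ŷ = -2 + 3·10 = 28; r = 22 − 28 = -6
x=12: ŷ = -2 + 3·12 = 34; r = 31 − 34 = -3
x=15: ŷ = -2 + 3·15 = 43; r = 43 − 43 = 0
x=22: ŷ = -2 + 3·22 = 64; r = 62 − 64 = -2
x=25: ŷ = -2 + 3·25 = 73; r = 77 − 73 = 4
SSE = 4 + 16 + 1 + 36 + 9 + 0 + 4 + 16 = 86

SSE = 86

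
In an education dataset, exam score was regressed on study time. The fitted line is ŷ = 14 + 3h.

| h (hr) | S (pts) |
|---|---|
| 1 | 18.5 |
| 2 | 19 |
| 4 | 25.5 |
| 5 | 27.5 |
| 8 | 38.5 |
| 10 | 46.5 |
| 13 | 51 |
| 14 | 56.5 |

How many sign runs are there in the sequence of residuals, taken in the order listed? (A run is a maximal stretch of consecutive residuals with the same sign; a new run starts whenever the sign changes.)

h=1: ŷ = 14 + 3·1 = 17; r = 18.5 − 17 = 1.5
h=2: ŷ = 14 + 3·2 = 20; r = 19 − 20 = -1
h=4: ŷ = 14 + 3·4 = 26; r = 25.5 − 26 = -0.5
h=5: ŷ = 14 + 3·5 = 29; r = 27.5 − 29 = -1.5
h=8: ŷ = 14 + 3·8 = 38; r = 38.5 − 38 = 0.5
h=10: ŷ = 14 + 3·10 = 44; r = 46.5 − 44 = 2.5
h=13: ŷ = 14 + 3·13 = 53; r = 51 − 53 = -2
h=14: ŷ = 14 + 3·14 = 56; r = 56.5 − 56 = 0.5
Signs: + − − − + + − +
Runs: +×1, −×3, +×2, −×1, +×1 → 5

5 runs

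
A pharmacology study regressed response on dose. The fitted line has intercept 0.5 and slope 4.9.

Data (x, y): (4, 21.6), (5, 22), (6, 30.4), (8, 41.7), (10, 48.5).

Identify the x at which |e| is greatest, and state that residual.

x=4: ŷ = 0.5 + 4.9·4 = 20.1; e = 21.6 − 20.1 = 1.5
x=5: ŷ = 0.5 + 4.9·5 = 25; e = 22 − 25 = -3
x=6: ŷ = 0.5 + 4.9·6 = 29.9; e = 30.4 − 29.9 = 0.5
x=8: ŷ = 0.5 + 4.9·8 = 39.7; e = 41.7 − 39.7 = 2
x=10: ŷ = 0.5 + 4.9·10 = 49.5; e = 48.5 − 49.5 = -1
Largest |e| is 3 at x = 5, residual -3.

x = 5, e = -3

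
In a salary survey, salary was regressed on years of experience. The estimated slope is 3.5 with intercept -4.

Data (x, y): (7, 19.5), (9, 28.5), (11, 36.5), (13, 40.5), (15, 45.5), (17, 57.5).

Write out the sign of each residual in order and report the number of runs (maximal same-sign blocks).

4 runs

x=7: ŷ = -4 + 3.5·7 = 20.5; e = 19.5 − 20.5 = -1
x=9: ŷ = -4 + 3.5·9 = 27.5; e = 28.5 − 27.5 = 1
x=11: ŷ = -4 + 3.5·11 = 34.5; e = 36.5 − 34.5 = 2
x=13: ŷ = -4 + 3.5·13 = 41.5; e = 40.5 − 41.5 = -1
x=15: ŷ = -4 + 3.5·15 = 48.5; e = 45.5 − 48.5 = -3
x=17: ŷ = -4 + 3.5·17 = 55.5; e = 57.5 − 55.5 = 2
Signs: − + + − − +
Runs: −×1, +×2, −×2, +×1 → 4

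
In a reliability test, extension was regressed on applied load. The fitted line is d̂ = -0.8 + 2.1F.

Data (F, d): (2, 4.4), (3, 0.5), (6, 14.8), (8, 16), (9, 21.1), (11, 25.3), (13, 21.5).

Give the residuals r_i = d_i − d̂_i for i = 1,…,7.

1, -5, 3, 0, 3, 3, -5

F=2: d̂ = -0.8 + 2.1·2 = 3.4; r = 4.4 − 3.4 = 1
F=3: d̂ = -0.8 + 2.1·3 = 5.5; r = 0.5 − 5.5 = -5
F=6: d̂ = -0.8 + 2.1·6 = 11.8; r = 14.8 − 11.8 = 3
F=8: d̂ = -0.8 + 2.1·8 = 16; r = 16 − 16 = 0
F=9: d̂ = -0.8 + 2.1·9 = 18.1; r = 21.1 − 18.1 = 3
F=11: d̂ = -0.8 + 2.1·11 = 22.3; r = 25.3 − 22.3 = 3
F=13: d̂ = -0.8 + 2.1·13 = 26.5; r = 21.5 − 26.5 = -5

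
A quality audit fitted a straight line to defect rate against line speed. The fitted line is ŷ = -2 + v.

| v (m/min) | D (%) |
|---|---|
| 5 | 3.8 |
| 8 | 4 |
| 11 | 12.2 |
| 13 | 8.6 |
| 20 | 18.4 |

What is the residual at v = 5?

ŷ = -2 + 5 = 3
e = 3.8 − 3 = 0.8

e = 0.8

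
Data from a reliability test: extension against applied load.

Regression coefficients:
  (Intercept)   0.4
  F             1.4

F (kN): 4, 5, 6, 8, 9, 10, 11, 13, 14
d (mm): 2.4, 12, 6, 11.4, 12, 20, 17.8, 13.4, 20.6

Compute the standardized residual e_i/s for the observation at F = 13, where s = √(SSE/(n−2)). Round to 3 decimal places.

-1.338

F=4: ŷ = 0.4 + 1.4·4 = 6; e = 2.4 − 6 = -3.6
F=5: ŷ = 0.4 + 1.4·5 = 7.4; e = 12 − 7.4 = 4.6
F=6: ŷ = 0.4 + 1.4·6 = 8.8; e = 6 − 8.8 = -2.8
F=8: ŷ = 0.4 + 1.4·8 = 11.6; e = 11.4 − 11.6 = -0.2
F=9: ŷ = 0.4 + 1.4·9 = 13; e = 12 − 13 = -1
F=10: ŷ = 0.4 + 1.4·10 = 14.4; e = 20 − 14.4 = 5.6
F=11: ŷ = 0.4 + 1.4·11 = 15.8; e = 17.8 − 15.8 = 2
F=13: ŷ = 0.4 + 1.4·13 = 18.6; e = 13.4 − 18.6 = -5.2
F=14: ŷ = 0.4 + 1.4·14 = 20; e = 20.6 − 20 = 0.6
SSE = 12.96 + 21.16 + 7.84 + 0.04 + 1 + 31.36 + 4 + 27.04 + 0.36 = 105.76
s = √(105.76/7) = 3.88697
e/s = -5.2 / 3.88697 = -1.338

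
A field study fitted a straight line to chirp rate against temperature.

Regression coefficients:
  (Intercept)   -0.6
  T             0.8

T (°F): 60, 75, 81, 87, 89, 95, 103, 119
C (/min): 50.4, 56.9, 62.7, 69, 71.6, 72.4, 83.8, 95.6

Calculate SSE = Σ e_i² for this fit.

T=60: ŷ = -0.6 + 0.8·60 = 47.4; e = 50.4 − 47.4 = 3
T=75: ŷ = -0.6 + 0.8·75 = 59.4; e = 56.9 − 59.4 = -2.5
T=81: ŷ = -0.6 + 0.8·81 = 64.2; e = 62.7 − 64.2 = -1.5
T=87: ŷ = -0.6 + 0.8·87 = 69; e = 69 − 69 = 0
T=89: ŷ = -0.6 + 0.8·89 = 70.6; e = 71.6 − 70.6 = 1
T=95: ŷ = -0.6 + 0.8·95 = 75.4; e = 72.4 − 75.4 = -3
T=103: ŷ = -0.6 + 0.8·103 = 81.8; e = 83.8 − 81.8 = 2
T=119: ŷ = -0.6 + 0.8·119 = 94.6; e = 95.6 − 94.6 = 1
SSE = 9 + 6.25 + 2.25 + 0 + 1 + 9 + 4 + 1 = 32.5

SSE = 32.5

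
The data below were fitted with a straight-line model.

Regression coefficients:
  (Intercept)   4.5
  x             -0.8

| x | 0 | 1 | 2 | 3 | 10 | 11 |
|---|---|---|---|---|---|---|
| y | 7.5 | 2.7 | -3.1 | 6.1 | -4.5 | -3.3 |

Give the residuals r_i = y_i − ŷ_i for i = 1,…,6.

3, -1, -6, 4, -1, 1

x=0: ŷ = 4.5 − 0.8·0 = 4.5; r = 7.5 − 4.5 = 3
x=1: ŷ = 4.5 − 0.8·1 = 3.7; r = 2.7 − 3.7 = -1
x=2: ŷ = 4.5 − 0.8·2 = 2.9; r = -3.1 − 2.9 = -6
x=3: ŷ = 4.5 − 0.8·3 = 2.1; r = 6.1 − 2.1 = 4
x=10: ŷ = 4.5 − 0.8·10 = -3.5; r = -4.5 − (-3.5) = -1
x=11: ŷ = 4.5 − 0.8·11 = -4.3; r = -3.3 − (-4.3) = 1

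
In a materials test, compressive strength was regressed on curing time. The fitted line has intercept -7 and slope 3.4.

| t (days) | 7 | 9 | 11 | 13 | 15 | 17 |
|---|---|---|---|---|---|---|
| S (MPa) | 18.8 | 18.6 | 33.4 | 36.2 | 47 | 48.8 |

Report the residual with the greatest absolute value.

r = -5

t=7: Ŝ = -7 + 3.4·7 = 16.8; r = 18.8 − 16.8 = 2
t=9: Ŝ = -7 + 3.4·9 = 23.6; r = 18.6 − 23.6 = -5
t=11: Ŝ = -7 + 3.4·11 = 30.4; r = 33.4 − 30.4 = 3
t=13: Ŝ = -7 + 3.4·13 = 37.2; r = 36.2 − 37.2 = -1
t=15: Ŝ = -7 + 3.4·15 = 44; r = 47 − 44 = 3
t=17: Ŝ = -7 + 3.4·17 = 50.8; r = 48.8 − 50.8 = -2
Largest |r| is 5 at t = 9, residual -5.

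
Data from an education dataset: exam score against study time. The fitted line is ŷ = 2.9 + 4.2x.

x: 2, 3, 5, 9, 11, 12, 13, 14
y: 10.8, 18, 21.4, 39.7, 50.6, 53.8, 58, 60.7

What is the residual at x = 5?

e = -2.5

ŷ = 2.9 + 4.2·5 = 23.9
e = 21.4 − 23.9 = -2.5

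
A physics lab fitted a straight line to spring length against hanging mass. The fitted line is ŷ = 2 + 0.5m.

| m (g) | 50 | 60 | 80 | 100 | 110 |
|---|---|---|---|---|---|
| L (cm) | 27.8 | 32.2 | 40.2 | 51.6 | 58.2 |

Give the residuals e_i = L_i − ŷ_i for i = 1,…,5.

m=50: ŷ = 2 + 0.5·50 = 27; e = 27.8 − 27 = 0.8
m=60: ŷ = 2 + 0.5·60 = 32; e = 32.2 − 32 = 0.2
m=80: ŷ = 2 + 0.5·80 = 42; e = 40.2 − 42 = -1.8
m=100: ŷ = 2 + 0.5·100 = 52; e = 51.6 − 52 = -0.4
m=110: ŷ = 2 + 0.5·110 = 57; e = 58.2 − 57 = 1.2

0.8, 0.2, -1.8, -0.4, 1.2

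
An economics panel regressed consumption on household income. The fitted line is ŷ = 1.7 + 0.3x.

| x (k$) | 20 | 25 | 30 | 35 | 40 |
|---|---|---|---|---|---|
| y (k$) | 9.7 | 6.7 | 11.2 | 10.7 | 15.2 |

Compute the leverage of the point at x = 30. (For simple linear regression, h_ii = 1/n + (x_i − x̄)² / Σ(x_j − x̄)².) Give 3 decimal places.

x̄ = (20 + 25 + 30 + 35 + 40)/5 = 30
Σ(x − x̄)² = 100 + 25 + 0 + 25 + 100 = 250
h = 1/5 + (0)²/250 = 0.2 + 0 = 0.200

h = 0.200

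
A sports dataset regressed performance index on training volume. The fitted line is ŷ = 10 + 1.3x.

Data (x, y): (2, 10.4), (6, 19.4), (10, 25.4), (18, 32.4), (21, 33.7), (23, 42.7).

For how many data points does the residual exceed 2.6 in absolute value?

x=2: ŷ = 10 + 1.3·2 = 12.6; e = 10.4 − 12.6 = -2.2
x=6: ŷ = 10 + 1.3·6 = 17.8; e = 19.4 − 17.8 = 1.6
x=10: ŷ = 10 + 1.3·10 = 23; e = 25.4 − 23 = 2.4
x=18: ŷ = 10 + 1.3·18 = 33.4; e = 32.4 − 33.4 = -1
x=21: ŷ = 10 + 1.3·21 = 37.3; e = 33.7 − 37.3 = -3.6
x=23: ŷ = 10 + 1.3·23 = 39.9; e = 42.7 − 39.9 = 2.8
|e| > 2.6: x=21 (|e|=3.6), x=23 (|e|=2.8) → 2

2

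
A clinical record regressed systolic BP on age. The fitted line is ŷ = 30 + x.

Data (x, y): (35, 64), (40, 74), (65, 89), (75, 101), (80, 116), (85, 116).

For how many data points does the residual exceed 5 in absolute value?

x=35: ŷ = 30 + 35 = 65; r = 64 − 65 = -1
x=40: ŷ = 30 + 40 = 70; r = 74 − 70 = 4
x=65: ŷ = 30 + 65 = 95; r = 89 − 95 = -6
x=75: ŷ = 30 + 75 = 105; r = 101 − 105 = -4
x=80: ŷ = 30 + 80 = 110; r = 116 − 110 = 6
x=85: ŷ = 30 + 85 = 115; r = 116 − 115 = 1
|r| > 5: x=65 (|r|=6), x=80 (|r|=6) → 2

2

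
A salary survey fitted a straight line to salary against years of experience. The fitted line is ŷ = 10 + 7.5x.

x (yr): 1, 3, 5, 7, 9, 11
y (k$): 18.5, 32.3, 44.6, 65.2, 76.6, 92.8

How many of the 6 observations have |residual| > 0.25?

5

x=1: ŷ = 10 + 7.5·1 = 17.5; r = 18.5 − 17.5 = 1
x=3: ŷ = 10 + 7.5·3 = 32.5; r = 32.3 − 32.5 = -0.2
x=5: ŷ = 10 + 7.5·5 = 47.5; r = 44.6 − 47.5 = -2.9
x=7: ŷ = 10 + 7.5·7 = 62.5; r = 65.2 − 62.5 = 2.7
x=9: ŷ = 10 + 7.5·9 = 77.5; r = 76.6 − 77.5 = -0.9
x=11: ŷ = 10 + 7.5·11 = 92.5; r = 92.8 − 92.5 = 0.3
|r| > 0.25: x=1 (|r|=1), x=5 (|r|=2.9), x=7 (|r|=2.7), x=9 (|r|=0.9), x=11 (|r|=0.3) → 5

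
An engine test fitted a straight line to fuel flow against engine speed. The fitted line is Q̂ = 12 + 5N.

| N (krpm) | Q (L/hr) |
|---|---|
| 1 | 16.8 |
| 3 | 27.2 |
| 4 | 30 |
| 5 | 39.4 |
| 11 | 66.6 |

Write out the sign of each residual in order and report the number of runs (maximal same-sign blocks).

5 runs

N=1: Q̂ = 12 + 5·1 = 17; e = 16.8 − 17 = -0.2
N=3: Q̂ = 12 + 5·3 = 27; e = 27.2 − 27 = 0.2
N=4: Q̂ = 12 + 5·4 = 32; e = 30 − 32 = -2
N=5: Q̂ = 12 + 5·5 = 37; e = 39.4 − 37 = 2.4
N=11: Q̂ = 12 + 5·11 = 67; e = 66.6 − 67 = -0.4
Signs: − + − + −
Runs: −×1, +×1, −×1, +×1, −×1 → 5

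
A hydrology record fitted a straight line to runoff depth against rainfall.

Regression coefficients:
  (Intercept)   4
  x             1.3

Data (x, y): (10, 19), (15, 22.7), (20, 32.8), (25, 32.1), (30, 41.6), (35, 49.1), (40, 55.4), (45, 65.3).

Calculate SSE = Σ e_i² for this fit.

SSE = 42.16

x=10: ŷ = 4 + 1.3·10 = 17; e = 19 − 17 = 2
x=15: ŷ = 4 + 1.3·15 = 23.5; e = 22.7 − 23.5 = -0.8
x=20: ŷ = 4 + 1.3·20 = 30; e = 32.8 − 30 = 2.8
x=25: ŷ = 4 + 1.3·25 = 36.5; e = 32.1 − 36.5 = -4.4
x=30: ŷ = 4 + 1.3·30 = 43; e = 41.6 − 43 = -1.4
x=35: ŷ = 4 + 1.3·35 = 49.5; e = 49.1 − 49.5 = -0.4
x=40: ŷ = 4 + 1.3·40 = 56; e = 55.4 − 56 = -0.6
x=45: ŷ = 4 + 1.3·45 = 62.5; e = 65.3 − 62.5 = 2.8
SSE = 4 + 0.64 + 7.84 + 19.36 + 1.96 + 0.16 + 0.36 + 7.84 = 42.16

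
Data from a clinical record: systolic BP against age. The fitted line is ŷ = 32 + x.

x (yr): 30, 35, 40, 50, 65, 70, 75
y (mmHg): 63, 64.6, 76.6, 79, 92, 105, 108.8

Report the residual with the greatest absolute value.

x=30: ŷ = 32 + 30 = 62; r = 63 − 62 = 1
x=35: ŷ = 32 + 35 = 67; r = 64.6 − 67 = -2.4
x=40: ŷ = 32 + 40 = 72; r = 76.6 − 72 = 4.6
x=50: ŷ = 32 + 50 = 82; r = 79 − 82 = -3
x=65: ŷ = 32 + 65 = 97; r = 92 − 97 = -5
x=70: ŷ = 32 + 70 = 102; r = 105 − 102 = 3
x=75: ŷ = 32 + 75 = 107; r = 108.8 − 107 = 1.8
Largest |r| is 5 at x = 65, residual -5.

r = -5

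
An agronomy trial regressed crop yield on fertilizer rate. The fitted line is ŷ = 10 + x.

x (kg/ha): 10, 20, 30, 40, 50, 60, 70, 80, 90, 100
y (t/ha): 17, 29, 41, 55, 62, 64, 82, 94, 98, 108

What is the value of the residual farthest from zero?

x=10: ŷ = 10 + 10 = 20; e = 17 − 20 = -3
x=20: ŷ = 10 + 20 = 30; e = 29 − 30 = -1
x=30: ŷ = 10 + 30 = 40; e = 41 − 40 = 1
x=40: ŷ = 10 + 40 = 50; e = 55 − 50 = 5
x=50: ŷ = 10 + 50 = 60; e = 62 − 60 = 2
x=60: ŷ = 10 + 60 = 70; e = 64 − 70 = -6
x=70: ŷ = 10 + 70 = 80; e = 82 − 80 = 2
x=80: ŷ = 10 + 80 = 90; e = 94 − 90 = 4
x=90: ŷ = 10 + 90 = 100; e = 98 − 100 = -2
x=100: ŷ = 10 + 100 = 110; e = 108 − 110 = -2
Largest |e| is 6 at x = 60, residual -6.

e = -6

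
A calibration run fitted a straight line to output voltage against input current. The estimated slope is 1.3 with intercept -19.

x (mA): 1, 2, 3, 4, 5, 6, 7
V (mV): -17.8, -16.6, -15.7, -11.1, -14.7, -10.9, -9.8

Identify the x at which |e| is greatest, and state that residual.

x=1: V̂ = -19 + 1.3·1 = -17.7; e = -17.8 − (-17.7) = -0.1
x=2: V̂ = -19 + 1.3·2 = -16.4; e = -16.6 − (-16.4) = -0.2
x=3: V̂ = -19 + 1.3·3 = -15.1; e = -15.7 − (-15.1) = -0.6
x=4: V̂ = -19 + 1.3·4 = -13.8; e = -11.1 − (-13.8) = 2.7
x=5: V̂ = -19 + 1.3·5 = -12.5; e = -14.7 − (-12.5) = -2.2
x=6: V̂ = -19 + 1.3·6 = -11.2; e = -10.9 − (-11.2) = 0.3
x=7: V̂ = -19 + 1.3·7 = -9.9; e = -9.8 − (-9.9) = 0.1
Largest |e| is 2.7 at x = 4, residual 2.7.

x = 4, e = 2.7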